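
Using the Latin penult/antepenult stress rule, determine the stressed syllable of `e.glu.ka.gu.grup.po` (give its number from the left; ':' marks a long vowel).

Classical Latin: stress the penult if heavy (long vowel or closed), else the antepenult.
Weights: 4 gu L, 5 grup H, 6 po L.
The penult (syllable 5, grup) is heavy, so it takes stress.
Stress on syllable 5: e.glu.ka.gu.ˈgrup.po.

5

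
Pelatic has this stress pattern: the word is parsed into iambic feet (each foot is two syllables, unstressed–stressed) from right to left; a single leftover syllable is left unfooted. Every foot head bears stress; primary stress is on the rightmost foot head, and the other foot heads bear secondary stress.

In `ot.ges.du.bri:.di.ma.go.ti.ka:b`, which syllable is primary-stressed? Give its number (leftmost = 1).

9

Parse right to left into iambic (σˈσ) feet: ot (ges.ˈdu) (bri:.ˈdi) (ma.ˈgo) (ti.ˈka:b). Syllable 1 is left unfooted.
Foot heads (stressed positions): 3, 5, 7, 9.
End Rule Rightmost: primary stress on the rightmost head = syllable 9.
Primary stress: syllable 9 → ot.ges.du.bri:.di.ma.go.ti.ˈka:b.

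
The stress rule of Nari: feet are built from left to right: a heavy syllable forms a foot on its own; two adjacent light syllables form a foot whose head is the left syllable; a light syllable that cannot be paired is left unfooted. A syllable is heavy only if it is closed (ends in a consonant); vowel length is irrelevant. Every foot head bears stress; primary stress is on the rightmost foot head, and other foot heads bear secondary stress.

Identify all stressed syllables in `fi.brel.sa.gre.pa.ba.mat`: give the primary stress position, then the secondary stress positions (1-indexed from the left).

primary 7, secondary 2, 3, 5

Weights: 1 fi L, 2 brel H, 3 sa L, 4 gre L, 5 pa L, 6 ba L, 7 mat H.
Parse left to right (heavy = foot alone; LL = one foot; stranded L unfooted): fi (ˈbrel) (ˈsa.gre) (ˈpa.ba) (ˈmat).
Foot heads: 2, 3, 5, 7.
Primary stress on the rightmost head = syllable 7.
Secondary stress on 2, 3, 5: fi.ˌbrel.ˌsa.gre.ˌpa.ba.ˈmat.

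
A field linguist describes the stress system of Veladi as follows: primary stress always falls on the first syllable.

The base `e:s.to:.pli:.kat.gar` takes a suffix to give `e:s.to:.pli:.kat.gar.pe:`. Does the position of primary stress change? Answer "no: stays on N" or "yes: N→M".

no: stays on 1

Base `e:s.to:.pli:.kat.gar` (5 syllables):
  The word has 5 syllables; the first syllable is syllable 1 (e:s).
  → primary stress on syllable 1.
Suffixed `e:s.to:.pli:.kat.gar.pe:` (6 syllables):
  The word has 6 syllables; the first syllable is syllable 1 (e:s).
  → primary stress on syllable 1.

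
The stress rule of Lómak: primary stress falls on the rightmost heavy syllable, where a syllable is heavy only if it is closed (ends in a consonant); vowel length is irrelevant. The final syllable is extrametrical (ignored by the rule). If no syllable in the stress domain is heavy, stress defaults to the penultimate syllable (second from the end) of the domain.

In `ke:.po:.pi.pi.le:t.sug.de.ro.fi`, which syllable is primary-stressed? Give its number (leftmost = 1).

6

The final syllable (9, fi) is extrametrical; the stress domain is syllables 1–8.
Weights: 1 ke: L, 2 po: L, 3 pi L, 4 pi L, 5 le:t H, 6 sug H, 7 de L, 8 ro L.
Heavy syllables in the domain: 5, 6. The rightmost is syllable 6 (sug).
Primary stress: syllable 6 → ke:.po:.pi.pi.le:t.ˈsug.de.ro.fi.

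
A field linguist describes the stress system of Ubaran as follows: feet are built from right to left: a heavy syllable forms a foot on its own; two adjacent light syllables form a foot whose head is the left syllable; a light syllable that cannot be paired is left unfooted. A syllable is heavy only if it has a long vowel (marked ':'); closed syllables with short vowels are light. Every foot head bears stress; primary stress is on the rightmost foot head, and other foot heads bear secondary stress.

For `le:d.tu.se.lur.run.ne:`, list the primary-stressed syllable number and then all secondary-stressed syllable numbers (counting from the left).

primary 6, secondary 1, 2, 4

Weights: 1 le:d H, 2 tu L, 3 se L, 4 lur L, 5 run L, 6 ne: H.
Parse right to left (heavy = foot alone; LL = one foot; stranded L unfooted): (ˈle:d) (ˈtu.se) (ˈlur.run) (ˈne:).
Foot heads: 1, 2, 4, 6.
Primary stress on the rightmost head = syllable 6.
Secondary stress on 1, 2, 4: ˌle:d.ˌtu.se.ˌlur.run.ˈne:.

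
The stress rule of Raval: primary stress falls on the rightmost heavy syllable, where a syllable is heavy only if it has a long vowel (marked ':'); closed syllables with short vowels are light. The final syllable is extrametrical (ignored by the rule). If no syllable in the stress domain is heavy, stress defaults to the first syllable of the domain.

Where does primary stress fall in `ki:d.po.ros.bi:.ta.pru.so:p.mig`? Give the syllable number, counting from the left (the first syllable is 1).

7

The final syllable (8, mig) is extrametrical; the stress domain is syllables 1–7.
Weights: 1 ki:d H, 2 po L, 3 ros L, 4 bi: H, 5 ta L, 6 pru L, 7 so:p H.
Heavy syllables in the domain: 1, 4, 7. The rightmost is syllable 7 (so:p).
Primary stress: syllable 7 → ki:d.po.ros.bi:.ta.pru.ˈso:p.mig.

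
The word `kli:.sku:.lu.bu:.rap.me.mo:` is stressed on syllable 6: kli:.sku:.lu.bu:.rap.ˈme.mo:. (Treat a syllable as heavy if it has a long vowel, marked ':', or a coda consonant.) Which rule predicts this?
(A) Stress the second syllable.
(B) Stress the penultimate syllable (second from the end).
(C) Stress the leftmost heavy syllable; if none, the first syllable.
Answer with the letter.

Rule A → syllable 2 (observed: 6).
Rule B → syllable 6 ✓.
Rule C → syllable 1 (observed: 6).

B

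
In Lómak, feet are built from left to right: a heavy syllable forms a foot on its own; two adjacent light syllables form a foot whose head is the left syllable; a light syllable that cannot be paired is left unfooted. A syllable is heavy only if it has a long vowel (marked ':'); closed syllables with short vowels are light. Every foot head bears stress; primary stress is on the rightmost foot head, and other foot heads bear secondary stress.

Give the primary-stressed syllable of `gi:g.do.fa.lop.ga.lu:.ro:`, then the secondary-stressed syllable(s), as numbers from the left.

Weights: 1 gi:g H, 2 do L, 3 fa L, 4 lop L, 5 ga L, 6 lu: H, 7 ro: H.
Parse left to right (heavy = foot alone; LL = one foot; stranded L unfooted): (ˈgi:g) (ˈdo.fa) (ˈlop.ga) (ˈlu:) (ˈro:).
Foot heads: 1, 2, 4, 6, 7.
Primary stress on the rightmost head = syllable 7.
Secondary stress on 1, 2, 4, 6: ˌgi:g.ˌdo.fa.ˌlop.ga.ˌlu:.ˈro:.

primary 7, secondary 1, 2, 4, 6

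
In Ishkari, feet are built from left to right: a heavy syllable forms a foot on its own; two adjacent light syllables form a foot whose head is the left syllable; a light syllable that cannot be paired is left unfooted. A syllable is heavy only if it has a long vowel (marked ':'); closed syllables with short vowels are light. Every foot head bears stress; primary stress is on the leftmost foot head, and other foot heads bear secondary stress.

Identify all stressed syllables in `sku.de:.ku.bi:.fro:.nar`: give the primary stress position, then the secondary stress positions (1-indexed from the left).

Weights: 1 sku L, 2 de: H, 3 ku L, 4 bi: H, 5 fro: H, 6 nar L.
Parse left to right (heavy = foot alone; LL = one foot; stranded L unfooted): sku (ˈde:) ku (ˈbi:) (ˈfro:) nar.
Foot heads: 2, 4, 5.
Primary stress on the leftmost head = syllable 2.
Secondary stress on 4, 5: sku.ˈde:.ku.ˌbi:.ˌfro:.nar.

primary 2, secondary 4, 5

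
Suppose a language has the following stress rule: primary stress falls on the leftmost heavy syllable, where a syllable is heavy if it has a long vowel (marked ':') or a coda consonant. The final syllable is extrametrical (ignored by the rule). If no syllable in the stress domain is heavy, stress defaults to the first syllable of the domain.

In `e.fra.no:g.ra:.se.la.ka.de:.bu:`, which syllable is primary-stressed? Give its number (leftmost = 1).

3

The final syllable (9, bu:) is extrametrical; the stress domain is syllables 1–8.
Weights: 1 e L, 2 fra L, 3 no:g H, 4 ra: H, 5 se L, 6 la L, 7 ka L, 8 de: H.
Heavy syllables in the domain: 3, 4, 8. The leftmost is syllable 3 (no:g).
Primary stress: syllable 3 → e.fra.ˈno:g.ra:.se.la.ka.de:.bu:.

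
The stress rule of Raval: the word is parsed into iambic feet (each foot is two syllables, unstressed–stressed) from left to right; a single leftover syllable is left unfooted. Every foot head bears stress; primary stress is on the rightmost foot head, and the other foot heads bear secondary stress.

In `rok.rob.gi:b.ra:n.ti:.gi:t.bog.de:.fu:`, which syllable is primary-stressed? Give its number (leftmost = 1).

Parse left to right into iambic (σˈσ) feet: (rok.ˈrob) (gi:b.ˈra:n) (ti:.ˈgi:t) (bog.ˈde:) fu:. Syllable 9 is left unfooted.
Foot heads (stressed positions): 2, 4, 6, 8.
End Rule Rightmost: primary stress on the rightmost head = syllable 8.
Primary stress: syllable 8 → rok.rob.gi:b.ra:n.ti:.gi:t.bog.ˈde:.fu:.

8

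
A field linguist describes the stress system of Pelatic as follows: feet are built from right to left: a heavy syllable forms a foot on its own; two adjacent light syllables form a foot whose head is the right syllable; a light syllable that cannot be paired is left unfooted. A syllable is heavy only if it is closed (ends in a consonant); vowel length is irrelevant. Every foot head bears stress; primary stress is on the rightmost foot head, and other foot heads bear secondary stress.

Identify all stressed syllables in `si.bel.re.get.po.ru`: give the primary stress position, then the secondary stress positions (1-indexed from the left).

primary 6, secondary 2, 4

Weights: 1 si L, 2 bel H, 3 re L, 4 get H, 5 po L, 6 ru L.
Parse right to left (heavy = foot alone; LL = one foot; stranded L unfooted): si (ˈbel) re (ˈget) (po.ˈru).
Foot heads: 2, 4, 6.
Primary stress on the rightmost head = syllable 6.
Secondary stress on 2, 4: si.ˌbel.re.ˌget.po.ˈru.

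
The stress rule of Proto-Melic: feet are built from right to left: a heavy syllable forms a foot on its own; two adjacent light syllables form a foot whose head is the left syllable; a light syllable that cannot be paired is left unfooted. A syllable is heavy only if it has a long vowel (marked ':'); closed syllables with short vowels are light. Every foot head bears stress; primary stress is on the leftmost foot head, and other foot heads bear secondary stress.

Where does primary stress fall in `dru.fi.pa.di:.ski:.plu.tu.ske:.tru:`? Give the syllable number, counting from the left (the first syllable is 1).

2

Weights: 1 dru L, 2 fi L, 3 pa L, 4 di: H, 5 ski: H, 6 plu L, 7 tu L, 8 ske: H, 9 tru: H.
Parse right to left (heavy = foot alone; LL = one foot; stranded L unfooted): dru (ˈfi.pa) (ˈdi:) (ˈski:) (ˈplu.tu) (ˈske:) (ˈtru:).
Foot heads: 2, 4, 5, 6, 8, 9.
Primary stress on the leftmost head = syllable 2.
Primary stress: syllable 2 → dru.ˈfi.pa.di:.ski:.plu.tu.ske:.tru:.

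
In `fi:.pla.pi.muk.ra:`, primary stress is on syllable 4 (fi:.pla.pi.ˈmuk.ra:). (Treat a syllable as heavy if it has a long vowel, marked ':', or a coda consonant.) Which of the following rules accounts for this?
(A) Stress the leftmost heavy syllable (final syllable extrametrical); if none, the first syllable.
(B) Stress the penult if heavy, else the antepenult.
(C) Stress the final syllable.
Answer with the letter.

Rule A → syllable 1 (observed: 4).
Rule B → syllable 4 ✓.
Rule C → syllable 5 (observed: 4).

B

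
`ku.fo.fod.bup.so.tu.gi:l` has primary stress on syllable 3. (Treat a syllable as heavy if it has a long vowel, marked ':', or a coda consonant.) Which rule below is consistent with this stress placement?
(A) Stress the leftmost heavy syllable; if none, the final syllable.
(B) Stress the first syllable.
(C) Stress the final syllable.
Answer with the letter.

Rule A → syllable 3 ✓.
Rule B → syllable 1 (observed: 3).
Rule C → syllable 7 (observed: 3).

A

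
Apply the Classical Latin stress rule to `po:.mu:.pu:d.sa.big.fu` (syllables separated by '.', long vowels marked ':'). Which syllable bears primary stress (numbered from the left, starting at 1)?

5

Classical Latin: stress the penult if heavy (long vowel or closed), else the antepenult.
Weights: 4 sa L, 5 big H, 6 fu L.
The penult (syllable 5, big) is heavy, so it takes stress.
Stress on syllable 5: po:.mu:.pu:d.sa.ˈbig.fu.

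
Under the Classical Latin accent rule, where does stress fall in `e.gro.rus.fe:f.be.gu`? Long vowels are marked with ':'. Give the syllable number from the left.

4

Classical Latin: stress the penult if heavy (long vowel or closed), else the antepenult.
Weights: 4 fe:f H, 5 be L, 6 gu L.
The penult (syllable 5, be) is light, so stress falls on the antepenult (syllable 4, fe:f).
Stress on syllable 4: e.gro.rus.ˈfe:f.be.gu.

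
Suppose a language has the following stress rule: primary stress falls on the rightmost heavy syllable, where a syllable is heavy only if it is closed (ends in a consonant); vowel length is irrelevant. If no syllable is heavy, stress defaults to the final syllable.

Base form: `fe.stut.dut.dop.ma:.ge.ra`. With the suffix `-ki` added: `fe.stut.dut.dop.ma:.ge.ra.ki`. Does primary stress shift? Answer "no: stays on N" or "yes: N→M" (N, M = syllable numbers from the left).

Base `fe.stut.dut.dop.ma:.ge.ra` (7 syllables):
  Weights: 1 fe L, 2 stut H, 3 dut H, 4 dop H, 5 ma: L, 6 ge L, 7 ra L.
  Heavy syllables in the domain: 2, 3, 4. The rightmost is syllable 4 (dop).
  → primary stress on syllable 4.
Suffixed `fe.stut.dut.dop.ma:.ge.ra.ki` (8 syllables):
  Weights: 1 fe L, 2 stut H, 3 dut H, 4 dop H, 5 ma: L, 6 ge L, 7 ra L, 8 ki L.
  Heavy syllables in the domain: 2, 3, 4. The rightmost is syllable 4 (dop).
  → primary stress on syllable 4.

no: stays on 4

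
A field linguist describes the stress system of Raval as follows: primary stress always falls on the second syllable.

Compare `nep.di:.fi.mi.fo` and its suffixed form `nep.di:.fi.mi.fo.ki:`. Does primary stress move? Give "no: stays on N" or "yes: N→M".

no: stays on 2

Base `nep.di:.fi.mi.fo` (5 syllables):
  The word has 5 syllables; the second syllable is syllable 2 (di:).
  → primary stress on syllable 2.
Suffixed `nep.di:.fi.mi.fo.ki:` (6 syllables):
  The word has 6 syllables; the second syllable is syllable 2 (di:).
  → primary stress on syllable 2.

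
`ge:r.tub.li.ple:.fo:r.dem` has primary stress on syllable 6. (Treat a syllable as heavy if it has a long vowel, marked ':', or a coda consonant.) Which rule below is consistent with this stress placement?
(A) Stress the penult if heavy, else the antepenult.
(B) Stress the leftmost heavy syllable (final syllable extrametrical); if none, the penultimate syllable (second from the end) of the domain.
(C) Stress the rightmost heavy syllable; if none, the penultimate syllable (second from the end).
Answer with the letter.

Rule A → syllable 5 (observed: 6).
Rule B → syllable 1 (observed: 6).
Rule C → syllable 6 ✓.

C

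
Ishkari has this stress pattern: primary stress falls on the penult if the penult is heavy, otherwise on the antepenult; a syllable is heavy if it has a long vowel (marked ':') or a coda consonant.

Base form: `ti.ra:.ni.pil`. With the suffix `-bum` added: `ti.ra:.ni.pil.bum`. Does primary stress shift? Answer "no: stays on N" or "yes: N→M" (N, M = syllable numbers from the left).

Base `ti.ra:.ni.pil` (4 syllables):
  Weights: 2 ra: H, 3 ni L, 4 pil H.
  The penult (syllable 3, ni) is light, so stress falls on the antepenult (syllable 2, ra:).
  → primary stress on syllable 2.
Suffixed `ti.ra:.ni.pil.bum` (5 syllables):
  Weights: 3 ni L, 4 pil H, 5 bum H.
  The penult (syllable 4, pil) is heavy, so it takes stress.
  → primary stress on syllable 4.

yes: 2→4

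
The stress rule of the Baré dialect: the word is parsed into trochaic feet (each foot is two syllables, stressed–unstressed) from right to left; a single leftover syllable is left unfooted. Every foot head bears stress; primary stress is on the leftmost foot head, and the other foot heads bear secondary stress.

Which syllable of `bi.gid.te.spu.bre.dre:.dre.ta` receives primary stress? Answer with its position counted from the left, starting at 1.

Parse right to left into trochaic (ˈσσ) feet: (ˈbi.gid) (ˈte.spu) (ˈbre.dre:) (ˈdre.ta).
Foot heads (stressed positions): 1, 3, 5, 7.
End Rule Leftmost: primary stress on the leftmost head = syllable 1.
Primary stress: syllable 1 → ˈbi.gid.te.spu.bre.dre:.dre.ta.

1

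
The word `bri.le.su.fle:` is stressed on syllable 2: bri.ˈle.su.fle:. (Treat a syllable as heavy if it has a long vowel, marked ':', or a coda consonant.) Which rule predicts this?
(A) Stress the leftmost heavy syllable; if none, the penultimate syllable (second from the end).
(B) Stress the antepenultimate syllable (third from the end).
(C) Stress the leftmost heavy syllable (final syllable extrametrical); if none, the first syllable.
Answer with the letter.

B

Rule A → syllable 4 (observed: 2).
Rule B → syllable 2 ✓.
Rule C → syllable 1 (observed: 2).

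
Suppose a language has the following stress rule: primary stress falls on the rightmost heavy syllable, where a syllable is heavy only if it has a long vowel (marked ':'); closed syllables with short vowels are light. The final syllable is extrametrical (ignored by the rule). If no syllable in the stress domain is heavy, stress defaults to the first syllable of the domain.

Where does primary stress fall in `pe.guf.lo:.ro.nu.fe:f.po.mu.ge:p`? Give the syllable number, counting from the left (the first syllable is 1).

6

The final syllable (9, ge:p) is extrametrical; the stress domain is syllables 1–8.
Weights: 1 pe L, 2 guf L, 3 lo: H, 4 ro L, 5 nu L, 6 fe:f H, 7 po L, 8 mu L.
Heavy syllables in the domain: 3, 6. The rightmost is syllable 6 (fe:f).
Primary stress: syllable 6 → pe.guf.lo:.ro.nu.ˈfe:f.po.mu.ge:p.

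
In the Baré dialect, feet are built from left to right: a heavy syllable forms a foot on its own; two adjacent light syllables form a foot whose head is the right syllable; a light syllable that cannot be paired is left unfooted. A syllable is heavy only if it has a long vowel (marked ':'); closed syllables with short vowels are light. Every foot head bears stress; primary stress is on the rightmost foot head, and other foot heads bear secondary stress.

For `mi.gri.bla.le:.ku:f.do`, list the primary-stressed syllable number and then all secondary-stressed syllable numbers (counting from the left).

Weights: 1 mi L, 2 gri L, 3 bla L, 4 le: H, 5 ku:f H, 6 do L.
Parse left to right (heavy = foot alone; LL = one foot; stranded L unfooted): (mi.ˈgri) bla (ˈle:) (ˈku:f) do.
Foot heads: 2, 4, 5.
Primary stress on the rightmost head = syllable 5.
Secondary stress on 2, 4: mi.ˌgri.bla.ˌle:.ˈku:f.do.

primary 5, secondary 2, 4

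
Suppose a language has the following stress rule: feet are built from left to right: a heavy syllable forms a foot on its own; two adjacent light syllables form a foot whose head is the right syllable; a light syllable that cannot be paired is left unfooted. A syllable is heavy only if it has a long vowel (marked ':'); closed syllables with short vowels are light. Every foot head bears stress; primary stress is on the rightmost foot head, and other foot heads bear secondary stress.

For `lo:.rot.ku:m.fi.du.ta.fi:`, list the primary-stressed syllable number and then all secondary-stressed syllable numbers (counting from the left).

primary 7, secondary 1, 3, 5

Weights: 1 lo: H, 2 rot L, 3 ku:m H, 4 fi L, 5 du L, 6 ta L, 7 fi: H.
Parse left to right (heavy = foot alone; LL = one foot; stranded L unfooted): (ˈlo:) rot (ˈku:m) (fi.ˈdu) ta (ˈfi:).
Foot heads: 1, 3, 5, 7.
Primary stress on the rightmost head = syllable 7.
Secondary stress on 1, 3, 5: ˌlo:.rot.ˌku:m.fi.ˌdu.ta.ˈfi:.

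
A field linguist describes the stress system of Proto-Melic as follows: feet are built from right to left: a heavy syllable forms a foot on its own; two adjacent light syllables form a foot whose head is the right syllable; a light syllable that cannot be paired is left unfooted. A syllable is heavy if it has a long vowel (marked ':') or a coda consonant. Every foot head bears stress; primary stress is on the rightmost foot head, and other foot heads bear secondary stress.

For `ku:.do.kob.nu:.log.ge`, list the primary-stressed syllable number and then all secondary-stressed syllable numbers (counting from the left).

Weights: 1 ku: H, 2 do L, 3 kob H, 4 nu: H, 5 log H, 6 ge L.
Parse right to left (heavy = foot alone; LL = one foot; stranded L unfooted): (ˈku:) do (ˈkob) (ˈnu:) (ˈlog) ge.
Foot heads: 1, 3, 4, 5.
Primary stress on the rightmost head = syllable 5.
Secondary stress on 1, 3, 4: ˌku:.do.ˌkob.ˌnu:.ˈlog.ge.

primary 5, secondary 1, 3, 4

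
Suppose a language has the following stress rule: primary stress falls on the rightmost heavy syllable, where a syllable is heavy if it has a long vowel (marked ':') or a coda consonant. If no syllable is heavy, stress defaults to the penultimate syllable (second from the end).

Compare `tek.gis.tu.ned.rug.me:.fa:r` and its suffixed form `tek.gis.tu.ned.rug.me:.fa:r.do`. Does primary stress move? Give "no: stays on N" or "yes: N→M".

no: stays on 7

Base `tek.gis.tu.ned.rug.me:.fa:r` (7 syllables):
  Weights: 1 tek H, 2 gis H, 3 tu L, 4 ned H, 5 rug H, 6 me: H, 7 fa:r H.
  Heavy syllables in the domain: 1, 2, 4, 5, 6, 7. The rightmost is syllable 7 (fa:r).
  → primary stress on syllable 7.
Suffixed `tek.gis.tu.ned.rug.me:.fa:r.do` (8 syllables):
  Weights: 1 tek H, 2 gis H, 3 tu L, 4 ned H, 5 rug H, 6 me: H, 7 fa:r H, 8 do L.
  Heavy syllables in the domain: 1, 2, 4, 5, 6, 7. The rightmost is syllable 7 (fa:r).
  → primary stress on syllable 7.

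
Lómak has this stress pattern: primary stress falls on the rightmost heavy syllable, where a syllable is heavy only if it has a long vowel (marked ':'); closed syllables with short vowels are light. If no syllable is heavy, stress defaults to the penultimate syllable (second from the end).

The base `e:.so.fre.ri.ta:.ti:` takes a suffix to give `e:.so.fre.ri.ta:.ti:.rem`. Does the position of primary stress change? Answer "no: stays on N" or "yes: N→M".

no: stays on 6

Base `e:.so.fre.ri.ta:.ti:` (6 syllables):
  Weights: 1 e: H, 2 so L, 3 fre L, 4 ri L, 5 ta: H, 6 ti: H.
  Heavy syllables in the domain: 1, 5, 6. The rightmost is syllable 6 (ti:).
  → primary stress on syllable 6.
Suffixed `e:.so.fre.ri.ta:.ti:.rem` (7 syllables):
  Weights: 1 e: H, 2 so L, 3 fre L, 4 ri L, 5 ta: H, 6 ti: H, 7 rem L.
  Heavy syllables in the domain: 1, 5, 6. The rightmost is syllable 6 (ti:).
  → primary stress on syllable 6.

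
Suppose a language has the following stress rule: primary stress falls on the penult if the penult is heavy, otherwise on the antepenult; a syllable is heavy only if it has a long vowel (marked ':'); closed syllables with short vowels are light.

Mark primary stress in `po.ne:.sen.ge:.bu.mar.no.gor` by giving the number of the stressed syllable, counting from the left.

Weights: 6 mar L, 7 no L, 8 gor L.
The penult (syllable 7, no) is light, so stress falls on the antepenult (syllable 6, mar).
Primary stress: syllable 6 → po.ne:.sen.ge:.bu.ˈmar.no.gor.

6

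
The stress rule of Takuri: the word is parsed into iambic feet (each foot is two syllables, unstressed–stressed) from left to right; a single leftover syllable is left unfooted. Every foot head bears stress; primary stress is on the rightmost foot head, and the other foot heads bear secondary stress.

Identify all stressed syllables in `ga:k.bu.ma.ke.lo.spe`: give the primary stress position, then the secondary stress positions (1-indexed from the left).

primary 6, secondary 2, 4

Parse left to right into iambic (σˈσ) feet: (ga:k.ˈbu) (ma.ˈke) (lo.ˈspe).
Foot heads (stressed positions): 2, 4, 6.
End Rule Rightmost: primary stress on the rightmost head = syllable 6.
Secondary stress on 2, 4: ga:k.ˌbu.ma.ˌke.lo.ˈspe.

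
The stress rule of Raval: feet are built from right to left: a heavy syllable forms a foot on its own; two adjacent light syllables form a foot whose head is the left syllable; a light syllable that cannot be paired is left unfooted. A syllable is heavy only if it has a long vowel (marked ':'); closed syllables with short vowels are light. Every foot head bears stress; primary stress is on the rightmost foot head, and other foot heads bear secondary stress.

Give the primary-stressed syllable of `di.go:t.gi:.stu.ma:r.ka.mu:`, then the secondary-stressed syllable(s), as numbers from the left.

Weights: 1 di L, 2 go:t H, 3 gi: H, 4 stu L, 5 ma:r H, 6 ka L, 7 mu: H.
Parse right to left (heavy = foot alone; LL = one foot; stranded L unfooted): di (ˈgo:t) (ˈgi:) stu (ˈma:r) ka (ˈmu:).
Foot heads: 2, 3, 5, 7.
Primary stress on the rightmost head = syllable 7.
Secondary stress on 2, 3, 5: di.ˌgo:t.ˌgi:.stu.ˌma:r.ka.ˈmu:.

primary 7, secondary 2, 3, 5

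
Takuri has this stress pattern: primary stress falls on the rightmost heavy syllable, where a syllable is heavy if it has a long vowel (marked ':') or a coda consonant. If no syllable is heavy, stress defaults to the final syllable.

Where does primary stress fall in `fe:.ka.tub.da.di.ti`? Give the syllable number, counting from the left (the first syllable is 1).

3

Weights: 1 fe: H, 2 ka L, 3 tub H, 4 da L, 5 di L, 6 ti L.
Heavy syllables in the domain: 1, 3. The rightmost is syllable 3 (tub).
Primary stress: syllable 3 → fe:.ka.ˈtub.da.di.ti.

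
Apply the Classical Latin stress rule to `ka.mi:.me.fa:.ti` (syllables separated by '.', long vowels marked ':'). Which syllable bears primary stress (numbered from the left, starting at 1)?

Classical Latin: stress the penult if heavy (long vowel or closed), else the antepenult.
Weights: 3 me L, 4 fa: H, 5 ti L.
The penult (syllable 4, fa:) is heavy, so it takes stress.
Stress on syllable 4: ka.mi:.me.ˈfa:.ti.

4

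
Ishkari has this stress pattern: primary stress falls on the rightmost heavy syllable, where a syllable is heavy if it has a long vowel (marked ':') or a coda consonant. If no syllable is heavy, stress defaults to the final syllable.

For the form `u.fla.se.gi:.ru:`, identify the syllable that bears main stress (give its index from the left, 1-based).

5

Weights: 1 u L, 2 fla L, 3 se L, 4 gi: H, 5 ru: H.
Heavy syllables in the domain: 4, 5. The rightmost is syllable 5 (ru:).
Primary stress: syllable 5 → u.fla.se.gi:.ˈru:.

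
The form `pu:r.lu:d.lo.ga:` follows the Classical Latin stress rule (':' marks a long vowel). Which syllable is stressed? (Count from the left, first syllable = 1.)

2

Classical Latin: stress the penult if heavy (long vowel or closed), else the antepenult.
Weights: 2 lu:d H, 3 lo L, 4 ga: H.
The penult (syllable 3, lo) is light, so stress falls on the antepenult (syllable 2, lu:d).
Stress on syllable 2: pu:r.ˈlu:d.lo.ga:.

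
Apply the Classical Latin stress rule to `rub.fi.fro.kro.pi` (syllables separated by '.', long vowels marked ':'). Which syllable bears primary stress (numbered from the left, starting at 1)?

3

Classical Latin: stress the penult if heavy (long vowel or closed), else the antepenult.
Weights: 3 fro L, 4 kro L, 5 pi L.
The penult (syllable 4, kro) is light, so stress falls on the antepenult (syllable 3, fro).
Stress on syllable 3: rub.fi.ˈfro.kro.pi.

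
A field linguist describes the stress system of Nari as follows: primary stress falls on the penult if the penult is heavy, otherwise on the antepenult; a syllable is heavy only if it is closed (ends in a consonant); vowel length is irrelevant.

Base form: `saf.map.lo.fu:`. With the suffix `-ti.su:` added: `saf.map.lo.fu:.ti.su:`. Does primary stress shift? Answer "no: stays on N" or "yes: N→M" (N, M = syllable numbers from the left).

Base `saf.map.lo.fu:` (4 syllables):
  Weights: 2 map H, 3 lo L, 4 fu: L.
  The penult (syllable 3, lo) is light, so stress falls on the antepenult (syllable 2, map).
  → primary stress on syllable 2.
Suffixed `saf.map.lo.fu:.ti.su:` (6 syllables):
  Weights: 4 fu: L, 5 ti L, 6 su: L.
  The penult (syllable 5, ti) is light, so stress falls on the antepenult (syllable 4, fu:).
  → primary stress on syllable 4.

yes: 2→4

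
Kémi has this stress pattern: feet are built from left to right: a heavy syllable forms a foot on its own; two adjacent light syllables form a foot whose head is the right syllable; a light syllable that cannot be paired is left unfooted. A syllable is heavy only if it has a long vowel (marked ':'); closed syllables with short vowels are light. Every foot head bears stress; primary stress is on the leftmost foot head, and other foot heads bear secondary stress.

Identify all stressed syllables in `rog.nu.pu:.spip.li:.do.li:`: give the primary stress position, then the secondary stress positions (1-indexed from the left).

Weights: 1 rog L, 2 nu L, 3 pu: H, 4 spip L, 5 li: H, 6 do L, 7 li: H.
Parse left to right (heavy = foot alone; LL = one foot; stranded L unfooted): (rog.ˈnu) (ˈpu:) spip (ˈli:) do (ˈli:).
Foot heads: 2, 3, 5, 7.
Primary stress on the leftmost head = syllable 2.
Secondary stress on 3, 5, 7: rog.ˈnu.ˌpu:.spip.ˌli:.do.ˌli:.

primary 2, secondary 3, 5, 7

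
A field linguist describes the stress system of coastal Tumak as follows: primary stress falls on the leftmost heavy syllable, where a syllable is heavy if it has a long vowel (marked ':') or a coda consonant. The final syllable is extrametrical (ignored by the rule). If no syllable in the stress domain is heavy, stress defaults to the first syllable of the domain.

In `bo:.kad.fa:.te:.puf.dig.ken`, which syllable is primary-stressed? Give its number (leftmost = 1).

The final syllable (7, ken) is extrametrical; the stress domain is syllables 1–6.
Weights: 1 bo: H, 2 kad H, 3 fa: H, 4 te: H, 5 puf H, 6 dig H.
Heavy syllables in the domain: 1, 2, 3, 4, 5, 6. The leftmost is syllable 1 (bo:).
Primary stress: syllable 1 → ˈbo:.kad.fa:.te:.puf.dig.ken.

1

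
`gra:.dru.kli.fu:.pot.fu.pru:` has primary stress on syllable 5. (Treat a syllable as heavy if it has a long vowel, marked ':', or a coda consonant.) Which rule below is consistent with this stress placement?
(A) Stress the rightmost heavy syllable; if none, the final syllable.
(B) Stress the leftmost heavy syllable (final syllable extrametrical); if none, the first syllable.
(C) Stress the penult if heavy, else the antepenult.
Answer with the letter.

Rule A → syllable 7 (observed: 5).
Rule B → syllable 1 (observed: 5).
Rule C → syllable 5 ✓.

C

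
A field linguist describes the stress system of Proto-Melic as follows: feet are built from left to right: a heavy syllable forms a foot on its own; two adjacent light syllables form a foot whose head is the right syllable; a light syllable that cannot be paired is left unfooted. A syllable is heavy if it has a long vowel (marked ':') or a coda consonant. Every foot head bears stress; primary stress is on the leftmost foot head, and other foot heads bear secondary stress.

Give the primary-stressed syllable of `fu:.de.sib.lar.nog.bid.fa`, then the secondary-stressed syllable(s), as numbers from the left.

Weights: 1 fu: H, 2 de L, 3 sib H, 4 lar H, 5 nog H, 6 bid H, 7 fa L.
Parse left to right (heavy = foot alone; LL = one foot; stranded L unfooted): (ˈfu:) de (ˈsib) (ˈlar) (ˈnog) (ˈbid) fa.
Foot heads: 1, 3, 4, 5, 6.
Primary stress on the leftmost head = syllable 1.
Secondary stress on 3, 4, 5, 6: ˈfu:.de.ˌsib.ˌlar.ˌnog.ˌbid.fa.

primary 1, secondary 3, 4, 5, 6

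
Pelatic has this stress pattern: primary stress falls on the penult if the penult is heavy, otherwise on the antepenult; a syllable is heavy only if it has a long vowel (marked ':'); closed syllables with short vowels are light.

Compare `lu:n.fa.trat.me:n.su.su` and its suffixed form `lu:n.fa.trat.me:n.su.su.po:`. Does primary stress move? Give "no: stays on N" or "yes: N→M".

Base `lu:n.fa.trat.me:n.su.su` (6 syllables):
  Weights: 4 me:n H, 5 su L, 6 su L.
  The penult (syllable 5, su) is light, so stress falls on the antepenult (syllable 4, me:n).
  → primary stress on syllable 4.
Suffixed `lu:n.fa.trat.me:n.su.su.po:` (7 syllables):
  Weights: 5 su L, 6 su L, 7 po: H.
  The penult (syllable 6, su) is light, so stress falls on the antepenult (syllable 5, su).
  → primary stress on syllable 5.

yes: 4→5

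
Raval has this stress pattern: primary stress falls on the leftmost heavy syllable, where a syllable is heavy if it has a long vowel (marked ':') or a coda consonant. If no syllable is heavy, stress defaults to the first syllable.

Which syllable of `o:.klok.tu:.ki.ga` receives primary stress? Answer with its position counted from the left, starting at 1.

Weights: 1 o: H, 2 klok H, 3 tu: H, 4 ki L, 5 ga L.
Heavy syllables in the domain: 1, 2, 3. The leftmost is syllable 1 (o:).
Primary stress: syllable 1 → ˈo:.klok.tu:.ki.ga.

1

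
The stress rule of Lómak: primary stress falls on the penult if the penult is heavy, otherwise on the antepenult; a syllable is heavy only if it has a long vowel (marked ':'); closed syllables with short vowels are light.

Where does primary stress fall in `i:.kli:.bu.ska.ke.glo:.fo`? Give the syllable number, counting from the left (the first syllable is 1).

6

Weights: 5 ke L, 6 glo: H, 7 fo L.
The penult (syllable 6, glo:) is heavy, so it takes stress.
Primary stress: syllable 6 → i:.kli:.bu.ska.ke.ˈglo:.fo.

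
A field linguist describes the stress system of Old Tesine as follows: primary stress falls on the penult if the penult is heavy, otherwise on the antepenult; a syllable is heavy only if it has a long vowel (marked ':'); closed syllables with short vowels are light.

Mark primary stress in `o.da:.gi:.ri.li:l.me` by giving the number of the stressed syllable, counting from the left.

Weights: 4 ri L, 5 li:l H, 6 me L.
The penult (syllable 5, li:l) is heavy, so it takes stress.
Primary stress: syllable 5 → o.da:.gi:.ri.ˈli:l.me.

5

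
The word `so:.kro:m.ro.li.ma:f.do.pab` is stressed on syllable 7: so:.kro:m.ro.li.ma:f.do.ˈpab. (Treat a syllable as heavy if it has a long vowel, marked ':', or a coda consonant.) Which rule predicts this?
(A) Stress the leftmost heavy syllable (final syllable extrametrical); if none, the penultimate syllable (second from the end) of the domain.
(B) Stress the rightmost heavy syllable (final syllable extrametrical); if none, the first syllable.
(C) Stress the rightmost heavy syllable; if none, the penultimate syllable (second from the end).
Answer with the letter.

Rule A → syllable 1 (observed: 7).
Rule B → syllable 5 (observed: 7).
Rule C → syllable 7 ✓.

C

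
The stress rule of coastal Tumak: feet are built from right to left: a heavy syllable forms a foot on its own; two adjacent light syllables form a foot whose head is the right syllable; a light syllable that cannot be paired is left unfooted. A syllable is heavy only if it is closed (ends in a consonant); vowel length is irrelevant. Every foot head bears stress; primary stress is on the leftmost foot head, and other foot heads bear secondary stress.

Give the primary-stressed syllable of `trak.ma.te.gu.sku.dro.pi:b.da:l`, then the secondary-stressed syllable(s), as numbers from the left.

primary 1, secondary 4, 6, 7, 8

Weights: 1 trak H, 2 ma L, 3 te L, 4 gu L, 5 sku L, 6 dro L, 7 pi:b H, 8 da:l H.
Parse right to left (heavy = foot alone; LL = one foot; stranded L unfooted): (ˈtrak) ma (te.ˈgu) (sku.ˈdro) (ˈpi:b) (ˈda:l).
Foot heads: 1, 4, 6, 7, 8.
Primary stress on the leftmost head = syllable 1.
Secondary stress on 4, 6, 7, 8: ˈtrak.ma.te.ˌgu.sku.ˌdro.ˌpi:b.ˌda:l.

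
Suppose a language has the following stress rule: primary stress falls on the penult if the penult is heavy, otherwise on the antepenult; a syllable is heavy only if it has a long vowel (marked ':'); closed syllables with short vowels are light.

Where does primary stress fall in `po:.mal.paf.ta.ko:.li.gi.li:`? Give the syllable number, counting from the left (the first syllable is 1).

Weights: 6 li L, 7 gi L, 8 li: H.
The penult (syllable 7, gi) is light, so stress falls on the antepenult (syllable 6, li).
Primary stress: syllable 6 → po:.mal.paf.ta.ko:.ˈli.gi.li:.

6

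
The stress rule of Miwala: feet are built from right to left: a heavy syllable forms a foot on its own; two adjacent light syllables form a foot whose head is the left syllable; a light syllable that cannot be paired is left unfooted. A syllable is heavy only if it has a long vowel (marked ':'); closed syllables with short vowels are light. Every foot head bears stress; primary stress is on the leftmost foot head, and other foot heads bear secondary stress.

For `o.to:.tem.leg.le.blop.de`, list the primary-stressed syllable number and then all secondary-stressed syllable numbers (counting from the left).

Weights: 1 o L, 2 to: H, 3 tem L, 4 leg L, 5 le L, 6 blop L, 7 de L.
Parse right to left (heavy = foot alone; LL = one foot; stranded L unfooted): o (ˈto:) tem (ˈleg.le) (ˈblop.de).
Foot heads: 2, 4, 6.
Primary stress on the leftmost head = syllable 2.
Secondary stress on 4, 6: o.ˈto:.tem.ˌleg.le.ˌblop.de.

primary 2, secondary 4, 6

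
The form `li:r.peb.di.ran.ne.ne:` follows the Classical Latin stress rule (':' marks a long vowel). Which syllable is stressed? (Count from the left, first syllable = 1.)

Classical Latin: stress the penult if heavy (long vowel or closed), else the antepenult.
Weights: 4 ran H, 5 ne L, 6 ne: H.
The penult (syllable 5, ne) is light, so stress falls on the antepenult (syllable 4, ran).
Stress on syllable 4: li:r.peb.di.ˈran.ne.ne:.

4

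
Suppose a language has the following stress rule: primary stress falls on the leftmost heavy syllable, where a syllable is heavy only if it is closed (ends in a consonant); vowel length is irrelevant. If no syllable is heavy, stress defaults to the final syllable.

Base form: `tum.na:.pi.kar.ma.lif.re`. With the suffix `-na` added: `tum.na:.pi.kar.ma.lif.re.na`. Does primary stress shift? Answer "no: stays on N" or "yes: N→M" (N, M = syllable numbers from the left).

no: stays on 1

Base `tum.na:.pi.kar.ma.lif.re` (7 syllables):
  Weights: 1 tum H, 2 na: L, 3 pi L, 4 kar H, 5 ma L, 6 lif H, 7 re L.
  Heavy syllables in the domain: 1, 4, 6. The leftmost is syllable 1 (tum).
  → primary stress on syllable 1.
Suffixed `tum.na:.pi.kar.ma.lif.re.na` (8 syllables):
  Weights: 1 tum H, 2 na: L, 3 pi L, 4 kar H, 5 ma L, 6 lif H, 7 re L, 8 na L.
  Heavy syllables in the domain: 1, 4, 6. The leftmost is syllable 1 (tum).
  → primary stress on syllable 1.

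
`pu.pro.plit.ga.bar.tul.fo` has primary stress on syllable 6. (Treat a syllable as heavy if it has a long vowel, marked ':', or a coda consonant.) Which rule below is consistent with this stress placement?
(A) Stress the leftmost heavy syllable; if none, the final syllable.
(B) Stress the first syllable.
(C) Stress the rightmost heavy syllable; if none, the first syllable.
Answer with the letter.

Rule A → syllable 3 (observed: 6).
Rule B → syllable 1 (observed: 6).
Rule C → syllable 6 ✓.

C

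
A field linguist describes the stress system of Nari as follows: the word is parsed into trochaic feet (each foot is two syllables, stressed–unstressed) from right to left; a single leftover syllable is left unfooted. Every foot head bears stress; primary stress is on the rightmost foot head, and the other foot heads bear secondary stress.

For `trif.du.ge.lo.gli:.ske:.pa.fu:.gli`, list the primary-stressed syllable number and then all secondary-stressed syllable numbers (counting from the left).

primary 8, secondary 2, 4, 6

Parse right to left into trochaic (ˈσσ) feet: trif (ˈdu.ge) (ˈlo.gli:) (ˈske:.pa) (ˈfu:.gli). Syllable 1 is left unfooted.
Foot heads (stressed positions): 2, 4, 6, 8.
End Rule Rightmost: primary stress on the rightmost head = syllable 8.
Secondary stress on 2, 4, 6: trif.ˌdu.ge.ˌlo.gli:.ˌske:.pa.ˈfu:.gli.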